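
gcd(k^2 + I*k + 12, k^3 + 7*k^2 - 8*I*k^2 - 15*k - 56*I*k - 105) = k - 3*I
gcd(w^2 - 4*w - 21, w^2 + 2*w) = 1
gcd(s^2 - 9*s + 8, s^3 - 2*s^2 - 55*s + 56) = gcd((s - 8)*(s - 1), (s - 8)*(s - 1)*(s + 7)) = s^2 - 9*s + 8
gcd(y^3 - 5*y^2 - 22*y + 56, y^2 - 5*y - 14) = y - 7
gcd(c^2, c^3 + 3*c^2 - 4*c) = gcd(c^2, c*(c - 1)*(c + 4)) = c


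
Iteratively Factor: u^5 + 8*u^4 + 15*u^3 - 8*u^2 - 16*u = (u + 1)*(u^4 + 7*u^3 + 8*u^2 - 16*u) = (u + 1)*(u + 4)*(u^3 + 3*u^2 - 4*u) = (u + 1)*(u + 4)^2*(u^2 - u) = u*(u + 1)*(u + 4)^2*(u - 1)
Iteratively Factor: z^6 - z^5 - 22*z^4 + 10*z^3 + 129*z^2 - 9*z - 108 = (z + 3)*(z^5 - 4*z^4 - 10*z^3 + 40*z^2 + 9*z - 36) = (z - 3)*(z + 3)*(z^4 - z^3 - 13*z^2 + z + 12) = (z - 3)*(z - 1)*(z + 3)*(z^3 - 13*z - 12) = (z - 3)*(z - 1)*(z + 3)^2*(z^2 - 3*z - 4) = (z - 3)*(z - 1)*(z + 1)*(z + 3)^2*(z - 4)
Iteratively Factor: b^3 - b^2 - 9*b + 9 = (b + 3)*(b^2 - 4*b + 3) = (b - 3)*(b + 3)*(b - 1)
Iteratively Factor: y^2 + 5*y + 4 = (y + 4)*(y + 1)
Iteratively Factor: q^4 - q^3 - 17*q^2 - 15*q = (q + 3)*(q^3 - 4*q^2 - 5*q) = (q - 5)*(q + 3)*(q^2 + q) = (q - 5)*(q + 1)*(q + 3)*(q)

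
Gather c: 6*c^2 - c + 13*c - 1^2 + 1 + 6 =6*c^2 + 12*c + 6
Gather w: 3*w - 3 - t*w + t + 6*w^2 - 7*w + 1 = t + 6*w^2 + w*(-t - 4) - 2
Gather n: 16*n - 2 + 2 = 16*n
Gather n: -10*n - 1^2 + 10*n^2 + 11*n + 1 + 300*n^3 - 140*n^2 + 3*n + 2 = 300*n^3 - 130*n^2 + 4*n + 2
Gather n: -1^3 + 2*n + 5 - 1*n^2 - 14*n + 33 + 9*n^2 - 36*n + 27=8*n^2 - 48*n + 64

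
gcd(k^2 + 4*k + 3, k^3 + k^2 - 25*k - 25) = k + 1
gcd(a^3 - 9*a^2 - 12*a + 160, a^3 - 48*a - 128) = a^2 - 4*a - 32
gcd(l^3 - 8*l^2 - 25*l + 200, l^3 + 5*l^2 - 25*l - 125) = l^2 - 25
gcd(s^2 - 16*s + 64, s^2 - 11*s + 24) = s - 8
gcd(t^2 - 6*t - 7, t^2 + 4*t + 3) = t + 1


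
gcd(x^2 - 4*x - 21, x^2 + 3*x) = x + 3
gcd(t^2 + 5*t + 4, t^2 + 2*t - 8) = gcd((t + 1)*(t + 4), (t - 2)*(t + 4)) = t + 4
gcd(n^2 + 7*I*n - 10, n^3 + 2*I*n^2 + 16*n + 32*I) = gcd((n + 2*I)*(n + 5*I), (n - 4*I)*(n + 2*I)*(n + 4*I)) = n + 2*I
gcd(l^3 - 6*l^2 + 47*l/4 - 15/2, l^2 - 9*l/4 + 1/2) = l - 2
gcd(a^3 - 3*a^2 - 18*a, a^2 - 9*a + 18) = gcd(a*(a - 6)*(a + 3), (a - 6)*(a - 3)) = a - 6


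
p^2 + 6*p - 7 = (p - 1)*(p + 7)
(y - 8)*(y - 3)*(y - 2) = y^3 - 13*y^2 + 46*y - 48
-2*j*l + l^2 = l*(-2*j + l)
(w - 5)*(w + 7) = w^2 + 2*w - 35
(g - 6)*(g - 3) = g^2 - 9*g + 18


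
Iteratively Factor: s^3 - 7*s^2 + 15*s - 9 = (s - 3)*(s^2 - 4*s + 3) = (s - 3)^2*(s - 1)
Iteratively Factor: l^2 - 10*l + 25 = (l - 5)*(l - 5)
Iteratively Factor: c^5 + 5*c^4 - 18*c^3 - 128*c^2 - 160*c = (c + 2)*(c^4 + 3*c^3 - 24*c^2 - 80*c) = (c + 2)*(c + 4)*(c^3 - c^2 - 20*c) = (c - 5)*(c + 2)*(c + 4)*(c^2 + 4*c) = (c - 5)*(c + 2)*(c + 4)^2*(c)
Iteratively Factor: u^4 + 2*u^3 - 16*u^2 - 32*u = (u)*(u^3 + 2*u^2 - 16*u - 32) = u*(u + 2)*(u^2 - 16) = u*(u + 2)*(u + 4)*(u - 4)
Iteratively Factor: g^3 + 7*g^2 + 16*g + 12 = (g + 3)*(g^2 + 4*g + 4) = (g + 2)*(g + 3)*(g + 2)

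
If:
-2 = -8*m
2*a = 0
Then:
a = 0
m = 1/4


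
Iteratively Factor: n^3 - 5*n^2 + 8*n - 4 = (n - 2)*(n^2 - 3*n + 2) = (n - 2)*(n - 1)*(n - 2)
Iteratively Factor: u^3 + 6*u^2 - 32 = (u + 4)*(u^2 + 2*u - 8) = (u + 4)^2*(u - 2)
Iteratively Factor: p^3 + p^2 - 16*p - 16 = (p + 4)*(p^2 - 3*p - 4) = (p + 1)*(p + 4)*(p - 4)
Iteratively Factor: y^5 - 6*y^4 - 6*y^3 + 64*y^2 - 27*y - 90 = (y - 2)*(y^4 - 4*y^3 - 14*y^2 + 36*y + 45) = (y - 2)*(y + 1)*(y^3 - 5*y^2 - 9*y + 45) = (y - 2)*(y + 1)*(y + 3)*(y^2 - 8*y + 15) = (y - 5)*(y - 2)*(y + 1)*(y + 3)*(y - 3)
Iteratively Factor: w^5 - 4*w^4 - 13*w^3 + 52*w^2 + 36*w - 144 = (w + 2)*(w^4 - 6*w^3 - w^2 + 54*w - 72) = (w - 4)*(w + 2)*(w^3 - 2*w^2 - 9*w + 18) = (w - 4)*(w - 3)*(w + 2)*(w^2 + w - 6) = (w - 4)*(w - 3)*(w - 2)*(w + 2)*(w + 3)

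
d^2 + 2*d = d*(d + 2)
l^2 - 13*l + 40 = (l - 8)*(l - 5)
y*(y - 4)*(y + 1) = y^3 - 3*y^2 - 4*y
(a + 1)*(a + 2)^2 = a^3 + 5*a^2 + 8*a + 4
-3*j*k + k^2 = k*(-3*j + k)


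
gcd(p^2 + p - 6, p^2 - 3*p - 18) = p + 3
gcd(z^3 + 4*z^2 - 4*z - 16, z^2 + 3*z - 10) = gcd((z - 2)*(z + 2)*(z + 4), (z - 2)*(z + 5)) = z - 2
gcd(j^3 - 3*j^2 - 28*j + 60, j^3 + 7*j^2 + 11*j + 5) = j + 5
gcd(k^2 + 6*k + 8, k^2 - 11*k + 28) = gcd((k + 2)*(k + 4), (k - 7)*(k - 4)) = 1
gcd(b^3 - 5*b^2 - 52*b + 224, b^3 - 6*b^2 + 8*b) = b - 4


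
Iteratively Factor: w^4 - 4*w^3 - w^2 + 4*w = (w)*(w^3 - 4*w^2 - w + 4) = w*(w - 1)*(w^2 - 3*w - 4) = w*(w - 4)*(w - 1)*(w + 1)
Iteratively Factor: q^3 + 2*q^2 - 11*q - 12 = (q + 4)*(q^2 - 2*q - 3) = (q + 1)*(q + 4)*(q - 3)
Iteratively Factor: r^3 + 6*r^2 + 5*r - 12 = (r - 1)*(r^2 + 7*r + 12) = (r - 1)*(r + 3)*(r + 4)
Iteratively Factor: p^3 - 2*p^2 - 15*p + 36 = (p + 4)*(p^2 - 6*p + 9) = (p - 3)*(p + 4)*(p - 3)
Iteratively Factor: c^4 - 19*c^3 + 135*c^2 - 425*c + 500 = (c - 5)*(c^3 - 14*c^2 + 65*c - 100) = (c - 5)^2*(c^2 - 9*c + 20) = (c - 5)^2*(c - 4)*(c - 5)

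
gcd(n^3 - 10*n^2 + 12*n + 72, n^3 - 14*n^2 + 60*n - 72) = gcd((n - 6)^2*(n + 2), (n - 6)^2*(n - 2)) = n^2 - 12*n + 36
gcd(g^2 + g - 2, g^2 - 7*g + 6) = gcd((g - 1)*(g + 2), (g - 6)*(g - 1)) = g - 1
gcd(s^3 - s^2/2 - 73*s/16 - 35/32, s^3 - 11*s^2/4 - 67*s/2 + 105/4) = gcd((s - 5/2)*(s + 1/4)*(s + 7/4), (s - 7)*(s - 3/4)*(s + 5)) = 1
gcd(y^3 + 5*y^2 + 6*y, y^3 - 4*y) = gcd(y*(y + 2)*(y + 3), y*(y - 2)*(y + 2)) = y^2 + 2*y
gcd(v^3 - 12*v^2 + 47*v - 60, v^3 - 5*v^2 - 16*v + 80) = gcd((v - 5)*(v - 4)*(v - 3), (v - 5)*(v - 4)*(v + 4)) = v^2 - 9*v + 20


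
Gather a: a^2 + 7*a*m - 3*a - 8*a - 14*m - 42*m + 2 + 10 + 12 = a^2 + a*(7*m - 11) - 56*m + 24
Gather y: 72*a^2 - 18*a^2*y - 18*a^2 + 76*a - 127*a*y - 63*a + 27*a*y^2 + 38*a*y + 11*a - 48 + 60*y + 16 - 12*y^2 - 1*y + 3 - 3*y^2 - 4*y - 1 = 54*a^2 + 24*a + y^2*(27*a - 15) + y*(-18*a^2 - 89*a + 55) - 30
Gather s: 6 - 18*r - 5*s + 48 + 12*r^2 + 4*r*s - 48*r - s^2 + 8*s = 12*r^2 - 66*r - s^2 + s*(4*r + 3) + 54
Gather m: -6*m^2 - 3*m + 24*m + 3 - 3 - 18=-6*m^2 + 21*m - 18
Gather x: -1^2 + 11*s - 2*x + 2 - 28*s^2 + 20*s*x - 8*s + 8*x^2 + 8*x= -28*s^2 + 3*s + 8*x^2 + x*(20*s + 6) + 1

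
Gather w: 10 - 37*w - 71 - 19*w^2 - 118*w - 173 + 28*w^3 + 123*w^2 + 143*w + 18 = 28*w^3 + 104*w^2 - 12*w - 216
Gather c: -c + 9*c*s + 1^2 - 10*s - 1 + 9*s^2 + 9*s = c*(9*s - 1) + 9*s^2 - s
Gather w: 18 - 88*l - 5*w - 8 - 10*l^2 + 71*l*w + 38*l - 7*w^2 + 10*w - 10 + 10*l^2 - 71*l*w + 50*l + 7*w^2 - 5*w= 0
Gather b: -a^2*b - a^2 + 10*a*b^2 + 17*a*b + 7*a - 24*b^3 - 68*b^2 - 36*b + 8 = -a^2 + 7*a - 24*b^3 + b^2*(10*a - 68) + b*(-a^2 + 17*a - 36) + 8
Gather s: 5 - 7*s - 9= -7*s - 4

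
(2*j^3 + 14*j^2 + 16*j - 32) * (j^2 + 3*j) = 2*j^5 + 20*j^4 + 58*j^3 + 16*j^2 - 96*j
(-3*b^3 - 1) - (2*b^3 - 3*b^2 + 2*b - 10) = -5*b^3 + 3*b^2 - 2*b + 9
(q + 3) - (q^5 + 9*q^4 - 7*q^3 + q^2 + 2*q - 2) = -q^5 - 9*q^4 + 7*q^3 - q^2 - q + 5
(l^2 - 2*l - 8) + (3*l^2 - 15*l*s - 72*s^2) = 4*l^2 - 15*l*s - 2*l - 72*s^2 - 8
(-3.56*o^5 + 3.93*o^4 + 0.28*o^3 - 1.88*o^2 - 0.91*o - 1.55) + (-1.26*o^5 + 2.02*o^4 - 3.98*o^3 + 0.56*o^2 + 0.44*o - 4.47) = -4.82*o^5 + 5.95*o^4 - 3.7*o^3 - 1.32*o^2 - 0.47*o - 6.02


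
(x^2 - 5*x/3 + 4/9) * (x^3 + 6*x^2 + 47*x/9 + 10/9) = x^5 + 13*x^4/3 - 13*x^3/3 - 133*x^2/27 + 38*x/81 + 40/81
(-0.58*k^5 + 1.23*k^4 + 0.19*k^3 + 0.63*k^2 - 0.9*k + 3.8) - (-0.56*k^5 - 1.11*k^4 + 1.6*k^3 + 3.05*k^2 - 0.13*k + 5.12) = -0.0199999999999999*k^5 + 2.34*k^4 - 1.41*k^3 - 2.42*k^2 - 0.77*k - 1.32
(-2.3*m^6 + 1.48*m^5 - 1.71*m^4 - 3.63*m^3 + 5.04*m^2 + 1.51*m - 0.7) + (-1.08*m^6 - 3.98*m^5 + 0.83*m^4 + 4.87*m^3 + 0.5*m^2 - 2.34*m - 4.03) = -3.38*m^6 - 2.5*m^5 - 0.88*m^4 + 1.24*m^3 + 5.54*m^2 - 0.83*m - 4.73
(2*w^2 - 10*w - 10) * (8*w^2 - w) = 16*w^4 - 82*w^3 - 70*w^2 + 10*w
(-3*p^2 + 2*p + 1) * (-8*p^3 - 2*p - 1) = 24*p^5 - 16*p^4 - 2*p^3 - p^2 - 4*p - 1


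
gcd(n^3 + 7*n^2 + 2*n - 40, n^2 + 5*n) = n + 5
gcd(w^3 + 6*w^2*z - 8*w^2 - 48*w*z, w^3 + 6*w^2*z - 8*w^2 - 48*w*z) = w^3 + 6*w^2*z - 8*w^2 - 48*w*z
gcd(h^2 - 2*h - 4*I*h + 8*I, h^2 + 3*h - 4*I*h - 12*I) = h - 4*I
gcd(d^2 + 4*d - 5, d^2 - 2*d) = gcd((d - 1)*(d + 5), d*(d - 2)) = 1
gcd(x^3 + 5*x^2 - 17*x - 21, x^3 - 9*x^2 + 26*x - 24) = x - 3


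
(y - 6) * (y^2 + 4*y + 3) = y^3 - 2*y^2 - 21*y - 18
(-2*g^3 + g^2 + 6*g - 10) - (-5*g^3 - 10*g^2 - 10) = 3*g^3 + 11*g^2 + 6*g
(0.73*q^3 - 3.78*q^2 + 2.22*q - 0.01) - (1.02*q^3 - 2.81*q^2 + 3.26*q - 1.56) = -0.29*q^3 - 0.97*q^2 - 1.04*q + 1.55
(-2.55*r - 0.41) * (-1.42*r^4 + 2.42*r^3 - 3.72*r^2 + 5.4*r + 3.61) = 3.621*r^5 - 5.5888*r^4 + 8.4938*r^3 - 12.2448*r^2 - 11.4195*r - 1.4801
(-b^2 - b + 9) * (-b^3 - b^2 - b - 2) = b^5 + 2*b^4 - 7*b^3 - 6*b^2 - 7*b - 18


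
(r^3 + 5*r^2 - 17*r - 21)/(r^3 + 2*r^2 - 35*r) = (r^2 - 2*r - 3)/(r*(r - 5))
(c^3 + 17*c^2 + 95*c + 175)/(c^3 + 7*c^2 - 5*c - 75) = (c + 7)/(c - 3)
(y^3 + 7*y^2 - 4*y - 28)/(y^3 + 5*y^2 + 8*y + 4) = (y^2 + 5*y - 14)/(y^2 + 3*y + 2)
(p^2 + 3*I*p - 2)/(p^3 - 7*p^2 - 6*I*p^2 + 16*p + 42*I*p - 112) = (p + I)/(p^2 - p*(7 + 8*I) + 56*I)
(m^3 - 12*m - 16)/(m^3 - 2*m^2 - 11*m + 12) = (m^2 + 4*m + 4)/(m^2 + 2*m - 3)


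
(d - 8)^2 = d^2 - 16*d + 64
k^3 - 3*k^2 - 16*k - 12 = (k - 6)*(k + 1)*(k + 2)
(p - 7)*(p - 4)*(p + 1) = p^3 - 10*p^2 + 17*p + 28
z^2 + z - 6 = (z - 2)*(z + 3)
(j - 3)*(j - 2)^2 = j^3 - 7*j^2 + 16*j - 12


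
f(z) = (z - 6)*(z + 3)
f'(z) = 2*z - 3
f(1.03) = -20.03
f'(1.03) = -0.94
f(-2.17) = -6.78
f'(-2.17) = -7.34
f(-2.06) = -7.58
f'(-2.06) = -7.12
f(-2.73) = -2.36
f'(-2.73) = -8.46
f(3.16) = -17.49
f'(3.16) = 3.32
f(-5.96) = 35.40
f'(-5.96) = -14.92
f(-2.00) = -8.00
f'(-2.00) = -7.00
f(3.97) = -14.15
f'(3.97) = 4.94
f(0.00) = -18.00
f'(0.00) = -3.00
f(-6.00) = 36.00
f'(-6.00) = -15.00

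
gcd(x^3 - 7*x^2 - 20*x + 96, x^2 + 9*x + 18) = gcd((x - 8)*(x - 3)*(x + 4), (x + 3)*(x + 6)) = 1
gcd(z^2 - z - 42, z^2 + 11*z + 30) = z + 6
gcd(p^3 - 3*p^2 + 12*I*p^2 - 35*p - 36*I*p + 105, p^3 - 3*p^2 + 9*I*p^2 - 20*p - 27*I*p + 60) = p^2 + p*(-3 + 5*I) - 15*I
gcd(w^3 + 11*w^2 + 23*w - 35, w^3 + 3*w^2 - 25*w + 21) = w^2 + 6*w - 7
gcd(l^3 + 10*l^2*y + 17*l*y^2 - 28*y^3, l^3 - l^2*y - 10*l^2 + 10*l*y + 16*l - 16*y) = -l + y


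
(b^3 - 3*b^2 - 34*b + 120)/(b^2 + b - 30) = b - 4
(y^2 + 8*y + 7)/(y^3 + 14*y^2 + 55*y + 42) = 1/(y + 6)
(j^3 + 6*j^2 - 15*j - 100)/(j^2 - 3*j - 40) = (j^2 + j - 20)/(j - 8)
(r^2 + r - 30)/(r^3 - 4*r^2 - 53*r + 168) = (r^2 + r - 30)/(r^3 - 4*r^2 - 53*r + 168)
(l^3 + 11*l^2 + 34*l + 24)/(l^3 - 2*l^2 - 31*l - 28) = (l + 6)/(l - 7)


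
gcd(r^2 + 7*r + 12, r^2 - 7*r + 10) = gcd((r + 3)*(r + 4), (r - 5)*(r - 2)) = 1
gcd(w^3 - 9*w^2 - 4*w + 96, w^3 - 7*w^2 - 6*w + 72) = w^2 - w - 12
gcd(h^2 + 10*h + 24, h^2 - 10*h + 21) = 1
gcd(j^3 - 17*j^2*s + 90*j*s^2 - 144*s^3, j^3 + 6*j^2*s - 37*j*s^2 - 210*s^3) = -j + 6*s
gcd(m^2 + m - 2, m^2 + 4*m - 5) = m - 1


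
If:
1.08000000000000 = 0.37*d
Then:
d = 2.92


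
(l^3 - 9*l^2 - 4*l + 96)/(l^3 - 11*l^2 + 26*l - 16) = (l^2 - l - 12)/(l^2 - 3*l + 2)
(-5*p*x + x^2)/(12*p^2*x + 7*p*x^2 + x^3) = (-5*p + x)/(12*p^2 + 7*p*x + x^2)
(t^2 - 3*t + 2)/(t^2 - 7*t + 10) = (t - 1)/(t - 5)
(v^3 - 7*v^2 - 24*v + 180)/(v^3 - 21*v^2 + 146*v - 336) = (v^2 - v - 30)/(v^2 - 15*v + 56)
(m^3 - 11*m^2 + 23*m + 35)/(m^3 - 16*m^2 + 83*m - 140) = (m + 1)/(m - 4)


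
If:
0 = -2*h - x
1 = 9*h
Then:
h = 1/9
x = -2/9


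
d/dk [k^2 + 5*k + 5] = 2*k + 5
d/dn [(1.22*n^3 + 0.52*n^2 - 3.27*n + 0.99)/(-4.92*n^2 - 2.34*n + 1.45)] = (-6.0024*n^4 - 5.7096*n^3 - 11.9982*n^2 + 11.2496*n - 2.4249)/(24.2064*n^4 + 23.0256*n^3 - 8.7924*n^2 - 6.786*n + 2.1025)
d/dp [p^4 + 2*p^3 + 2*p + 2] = 4*p^3 + 6*p^2 + 2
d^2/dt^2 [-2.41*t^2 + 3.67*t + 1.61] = -4.82000000000000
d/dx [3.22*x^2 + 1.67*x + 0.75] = 6.44*x + 1.67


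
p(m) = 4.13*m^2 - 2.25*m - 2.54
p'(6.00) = 47.31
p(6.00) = 132.64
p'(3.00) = 22.53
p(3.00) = 27.88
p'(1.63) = 11.21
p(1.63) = 4.77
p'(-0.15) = -3.49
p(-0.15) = -2.11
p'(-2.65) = -24.14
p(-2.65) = 32.43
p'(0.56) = 2.38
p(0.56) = -2.50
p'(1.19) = 7.58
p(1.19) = 0.63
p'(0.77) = 4.11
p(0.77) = -1.82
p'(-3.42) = -30.50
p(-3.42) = 53.46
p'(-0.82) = -9.02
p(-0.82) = 2.08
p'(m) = 8.26*m - 2.25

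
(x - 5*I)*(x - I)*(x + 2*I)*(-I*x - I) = -I*x^4 - 4*x^3 - I*x^3 - 4*x^2 - 7*I*x^2 - 10*x - 7*I*x - 10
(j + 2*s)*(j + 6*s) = j^2 + 8*j*s + 12*s^2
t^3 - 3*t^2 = t^2*(t - 3)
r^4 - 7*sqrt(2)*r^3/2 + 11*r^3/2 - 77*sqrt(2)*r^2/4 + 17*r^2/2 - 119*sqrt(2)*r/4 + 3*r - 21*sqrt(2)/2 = (r + 1/2)*(r + 2)*(r + 3)*(r - 7*sqrt(2)/2)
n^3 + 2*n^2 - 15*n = n*(n - 3)*(n + 5)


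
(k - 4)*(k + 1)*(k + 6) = k^3 + 3*k^2 - 22*k - 24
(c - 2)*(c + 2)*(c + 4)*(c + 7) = c^4 + 11*c^3 + 24*c^2 - 44*c - 112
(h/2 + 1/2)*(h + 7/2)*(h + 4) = h^3/2 + 17*h^2/4 + 43*h/4 + 7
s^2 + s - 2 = (s - 1)*(s + 2)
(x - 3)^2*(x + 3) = x^3 - 3*x^2 - 9*x + 27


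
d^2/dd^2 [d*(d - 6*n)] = 2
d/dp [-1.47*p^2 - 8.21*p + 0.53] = -2.94*p - 8.21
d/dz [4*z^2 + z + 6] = 8*z + 1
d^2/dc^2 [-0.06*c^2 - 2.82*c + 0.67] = -0.120000000000000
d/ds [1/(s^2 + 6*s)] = 2*(-s - 3)/(s^2*(s + 6)^2)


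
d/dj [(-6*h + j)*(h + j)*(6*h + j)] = -36*h^2 + 2*h*j + 3*j^2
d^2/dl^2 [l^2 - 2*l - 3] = 2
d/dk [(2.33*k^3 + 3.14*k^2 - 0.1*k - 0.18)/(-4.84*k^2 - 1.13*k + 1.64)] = (-11.2772*k^4 - 5.2658*k^3 + 7.4314*k^2 + 8.5568*k - 0.3674)/(23.4256*k^4 + 10.9384*k^3 - 14.5983*k^2 - 3.7064*k + 2.6896)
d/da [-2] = 0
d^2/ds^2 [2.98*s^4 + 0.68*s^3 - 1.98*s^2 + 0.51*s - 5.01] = 35.76*s^2 + 4.08*s - 3.96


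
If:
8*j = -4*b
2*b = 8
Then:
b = 4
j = -2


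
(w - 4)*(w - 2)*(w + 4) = w^3 - 2*w^2 - 16*w + 32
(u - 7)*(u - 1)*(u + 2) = u^3 - 6*u^2 - 9*u + 14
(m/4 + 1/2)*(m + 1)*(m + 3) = m^3/4 + 3*m^2/2 + 11*m/4 + 3/2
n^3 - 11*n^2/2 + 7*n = n*(n - 7/2)*(n - 2)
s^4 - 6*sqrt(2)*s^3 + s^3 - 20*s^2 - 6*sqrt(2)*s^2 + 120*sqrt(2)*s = s*(s - 4)*(s + 5)*(s - 6*sqrt(2))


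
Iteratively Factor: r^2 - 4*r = (r)*(r - 4)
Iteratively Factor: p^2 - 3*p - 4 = (p + 1)*(p - 4)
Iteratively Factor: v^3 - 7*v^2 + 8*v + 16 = (v + 1)*(v^2 - 8*v + 16) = (v - 4)*(v + 1)*(v - 4)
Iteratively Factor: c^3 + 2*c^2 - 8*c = (c)*(c^2 + 2*c - 8) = c*(c + 4)*(c - 2)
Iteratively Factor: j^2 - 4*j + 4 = (j - 2)*(j - 2)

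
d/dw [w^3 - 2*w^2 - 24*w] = 3*w^2 - 4*w - 24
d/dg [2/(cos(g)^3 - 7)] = 6*sin(g)*cos(g)^2/(cos(g)^3 - 7)^2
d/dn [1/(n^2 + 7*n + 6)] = (-2*n - 7)/(n^2 + 7*n + 6)^2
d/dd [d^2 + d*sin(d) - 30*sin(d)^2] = d*cos(d) + 2*d + sin(d) - 30*sin(2*d)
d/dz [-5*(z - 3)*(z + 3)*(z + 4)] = -15*z^2 - 40*z + 45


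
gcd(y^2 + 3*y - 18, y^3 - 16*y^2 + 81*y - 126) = y - 3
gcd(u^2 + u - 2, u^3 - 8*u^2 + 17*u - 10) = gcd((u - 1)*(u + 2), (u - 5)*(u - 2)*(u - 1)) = u - 1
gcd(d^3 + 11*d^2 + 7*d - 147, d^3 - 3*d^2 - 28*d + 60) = 1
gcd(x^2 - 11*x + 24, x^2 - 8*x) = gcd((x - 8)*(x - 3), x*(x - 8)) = x - 8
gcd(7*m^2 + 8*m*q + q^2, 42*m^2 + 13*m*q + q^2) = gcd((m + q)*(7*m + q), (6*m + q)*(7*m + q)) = 7*m + q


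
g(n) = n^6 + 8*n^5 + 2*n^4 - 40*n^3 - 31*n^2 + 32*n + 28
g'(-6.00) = -460.00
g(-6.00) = -5600.00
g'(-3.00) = 704.00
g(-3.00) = -320.00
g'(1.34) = -92.41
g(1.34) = -34.23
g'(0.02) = 30.71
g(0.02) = 28.63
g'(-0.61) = 28.38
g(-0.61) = 5.68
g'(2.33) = 928.22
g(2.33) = 196.62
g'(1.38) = -85.96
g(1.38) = -37.80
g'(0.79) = -70.50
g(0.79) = 17.70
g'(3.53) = 8169.39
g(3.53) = 4625.53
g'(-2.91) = 615.43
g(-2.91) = -260.67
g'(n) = 6*n^5 + 40*n^4 + 8*n^3 - 120*n^2 - 62*n + 32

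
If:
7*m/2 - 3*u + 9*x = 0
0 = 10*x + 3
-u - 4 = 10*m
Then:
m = -93/335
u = -82/67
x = -3/10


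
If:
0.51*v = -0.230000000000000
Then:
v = -0.45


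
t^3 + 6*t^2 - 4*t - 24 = (t - 2)*(t + 2)*(t + 6)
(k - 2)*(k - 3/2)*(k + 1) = k^3 - 5*k^2/2 - k/2 + 3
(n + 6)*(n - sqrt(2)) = n^2 - sqrt(2)*n + 6*n - 6*sqrt(2)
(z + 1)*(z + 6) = z^2 + 7*z + 6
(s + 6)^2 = s^2 + 12*s + 36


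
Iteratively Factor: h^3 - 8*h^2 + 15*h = (h - 3)*(h^2 - 5*h) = (h - 5)*(h - 3)*(h)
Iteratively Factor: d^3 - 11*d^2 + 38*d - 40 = (d - 2)*(d^2 - 9*d + 20) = (d - 5)*(d - 2)*(d - 4)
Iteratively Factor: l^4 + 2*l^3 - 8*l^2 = (l + 4)*(l^3 - 2*l^2) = l*(l + 4)*(l^2 - 2*l) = l*(l - 2)*(l + 4)*(l)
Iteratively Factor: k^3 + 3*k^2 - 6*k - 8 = (k + 4)*(k^2 - k - 2) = (k + 1)*(k + 4)*(k - 2)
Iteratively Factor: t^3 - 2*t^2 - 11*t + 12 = (t + 3)*(t^2 - 5*t + 4) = (t - 4)*(t + 3)*(t - 1)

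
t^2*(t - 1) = t^3 - t^2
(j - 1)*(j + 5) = j^2 + 4*j - 5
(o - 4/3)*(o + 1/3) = o^2 - o - 4/9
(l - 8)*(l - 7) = l^2 - 15*l + 56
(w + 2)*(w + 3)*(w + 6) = w^3 + 11*w^2 + 36*w + 36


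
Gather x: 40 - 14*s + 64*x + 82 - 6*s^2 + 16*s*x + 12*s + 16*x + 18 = -6*s^2 - 2*s + x*(16*s + 80) + 140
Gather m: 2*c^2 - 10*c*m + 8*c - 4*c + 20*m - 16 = 2*c^2 + 4*c + m*(20 - 10*c) - 16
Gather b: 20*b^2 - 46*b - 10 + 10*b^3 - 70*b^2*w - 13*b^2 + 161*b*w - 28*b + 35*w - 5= 10*b^3 + b^2*(7 - 70*w) + b*(161*w - 74) + 35*w - 15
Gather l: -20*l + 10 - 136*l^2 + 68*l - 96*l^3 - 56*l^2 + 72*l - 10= -96*l^3 - 192*l^2 + 120*l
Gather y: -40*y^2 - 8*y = -40*y^2 - 8*y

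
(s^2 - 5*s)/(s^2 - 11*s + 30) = s/(s - 6)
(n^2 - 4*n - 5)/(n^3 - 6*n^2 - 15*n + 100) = (n + 1)/(n^2 - n - 20)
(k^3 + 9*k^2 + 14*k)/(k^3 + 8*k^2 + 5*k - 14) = k/(k - 1)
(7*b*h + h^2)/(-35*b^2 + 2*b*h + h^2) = -h/(5*b - h)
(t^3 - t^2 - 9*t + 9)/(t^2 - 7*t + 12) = (t^2 + 2*t - 3)/(t - 4)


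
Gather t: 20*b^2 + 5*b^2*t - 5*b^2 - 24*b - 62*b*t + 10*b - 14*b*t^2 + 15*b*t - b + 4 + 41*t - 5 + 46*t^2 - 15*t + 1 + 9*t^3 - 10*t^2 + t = 15*b^2 - 15*b + 9*t^3 + t^2*(36 - 14*b) + t*(5*b^2 - 47*b + 27)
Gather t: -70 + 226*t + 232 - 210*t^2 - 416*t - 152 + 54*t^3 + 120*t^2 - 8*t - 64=54*t^3 - 90*t^2 - 198*t - 54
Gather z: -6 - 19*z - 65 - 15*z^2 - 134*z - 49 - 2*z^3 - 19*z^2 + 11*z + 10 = -2*z^3 - 34*z^2 - 142*z - 110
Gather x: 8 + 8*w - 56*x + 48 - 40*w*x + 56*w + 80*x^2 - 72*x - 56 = 64*w + 80*x^2 + x*(-40*w - 128)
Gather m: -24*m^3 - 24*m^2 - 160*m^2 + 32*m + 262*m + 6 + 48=-24*m^3 - 184*m^2 + 294*m + 54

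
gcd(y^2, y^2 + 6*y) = y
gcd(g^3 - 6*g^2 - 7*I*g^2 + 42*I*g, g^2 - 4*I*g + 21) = g - 7*I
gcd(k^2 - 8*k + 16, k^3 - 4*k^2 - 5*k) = 1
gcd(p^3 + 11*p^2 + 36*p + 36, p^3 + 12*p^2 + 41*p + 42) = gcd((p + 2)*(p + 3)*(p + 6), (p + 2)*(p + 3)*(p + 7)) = p^2 + 5*p + 6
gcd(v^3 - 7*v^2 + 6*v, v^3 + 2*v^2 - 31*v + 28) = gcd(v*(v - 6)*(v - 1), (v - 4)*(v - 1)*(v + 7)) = v - 1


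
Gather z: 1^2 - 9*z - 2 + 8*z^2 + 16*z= 8*z^2 + 7*z - 1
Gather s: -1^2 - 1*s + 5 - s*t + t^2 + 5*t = s*(-t - 1) + t^2 + 5*t + 4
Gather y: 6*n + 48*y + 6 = 6*n + 48*y + 6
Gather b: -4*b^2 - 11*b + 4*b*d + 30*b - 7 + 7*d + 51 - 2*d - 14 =-4*b^2 + b*(4*d + 19) + 5*d + 30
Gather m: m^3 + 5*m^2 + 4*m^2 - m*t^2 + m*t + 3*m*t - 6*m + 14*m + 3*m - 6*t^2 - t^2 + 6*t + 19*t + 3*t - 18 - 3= m^3 + 9*m^2 + m*(-t^2 + 4*t + 11) - 7*t^2 + 28*t - 21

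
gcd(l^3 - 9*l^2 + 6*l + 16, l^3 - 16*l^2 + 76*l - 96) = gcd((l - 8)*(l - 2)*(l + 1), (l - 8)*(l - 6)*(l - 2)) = l^2 - 10*l + 16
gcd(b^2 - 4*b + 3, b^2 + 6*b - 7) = b - 1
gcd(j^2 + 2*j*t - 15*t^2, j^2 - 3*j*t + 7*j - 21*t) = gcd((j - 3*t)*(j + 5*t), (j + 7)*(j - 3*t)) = -j + 3*t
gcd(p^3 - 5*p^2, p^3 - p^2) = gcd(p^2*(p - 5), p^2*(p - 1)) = p^2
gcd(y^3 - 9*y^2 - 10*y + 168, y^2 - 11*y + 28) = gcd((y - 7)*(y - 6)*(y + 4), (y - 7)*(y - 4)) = y - 7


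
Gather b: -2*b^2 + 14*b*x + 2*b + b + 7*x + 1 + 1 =-2*b^2 + b*(14*x + 3) + 7*x + 2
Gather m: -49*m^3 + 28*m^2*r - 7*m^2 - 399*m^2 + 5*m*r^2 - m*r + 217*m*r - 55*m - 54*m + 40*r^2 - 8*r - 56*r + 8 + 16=-49*m^3 + m^2*(28*r - 406) + m*(5*r^2 + 216*r - 109) + 40*r^2 - 64*r + 24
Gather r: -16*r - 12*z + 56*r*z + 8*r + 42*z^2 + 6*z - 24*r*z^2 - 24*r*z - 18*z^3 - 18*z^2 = r*(-24*z^2 + 32*z - 8) - 18*z^3 + 24*z^2 - 6*z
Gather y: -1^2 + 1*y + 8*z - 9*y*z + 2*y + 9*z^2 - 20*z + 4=y*(3 - 9*z) + 9*z^2 - 12*z + 3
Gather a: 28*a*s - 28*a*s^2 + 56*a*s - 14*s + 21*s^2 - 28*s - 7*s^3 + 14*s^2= a*(-28*s^2 + 84*s) - 7*s^3 + 35*s^2 - 42*s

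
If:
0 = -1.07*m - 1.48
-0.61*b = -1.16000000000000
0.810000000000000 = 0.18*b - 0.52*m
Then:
No Solution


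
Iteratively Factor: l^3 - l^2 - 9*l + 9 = (l - 1)*(l^2 - 9) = (l - 1)*(l + 3)*(l - 3)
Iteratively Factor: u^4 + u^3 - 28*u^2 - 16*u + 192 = (u - 3)*(u^3 + 4*u^2 - 16*u - 64) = (u - 3)*(u + 4)*(u^2 - 16) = (u - 4)*(u - 3)*(u + 4)*(u + 4)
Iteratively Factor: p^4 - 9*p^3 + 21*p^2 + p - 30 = (p - 3)*(p^3 - 6*p^2 + 3*p + 10) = (p - 3)*(p + 1)*(p^2 - 7*p + 10) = (p - 5)*(p - 3)*(p + 1)*(p - 2)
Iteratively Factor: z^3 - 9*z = (z - 3)*(z^2 + 3*z) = z*(z - 3)*(z + 3)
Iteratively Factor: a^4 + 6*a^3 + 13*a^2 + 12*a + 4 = (a + 2)*(a^3 + 4*a^2 + 5*a + 2) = (a + 1)*(a + 2)*(a^2 + 3*a + 2) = (a + 1)*(a + 2)^2*(a + 1)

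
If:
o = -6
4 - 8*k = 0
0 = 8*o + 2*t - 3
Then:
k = 1/2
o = -6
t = 51/2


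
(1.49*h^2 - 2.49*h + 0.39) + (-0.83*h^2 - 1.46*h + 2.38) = 0.66*h^2 - 3.95*h + 2.77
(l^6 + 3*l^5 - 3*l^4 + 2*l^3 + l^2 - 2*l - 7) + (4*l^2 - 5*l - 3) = l^6 + 3*l^5 - 3*l^4 + 2*l^3 + 5*l^2 - 7*l - 10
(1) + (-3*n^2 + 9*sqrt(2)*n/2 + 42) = -3*n^2 + 9*sqrt(2)*n/2 + 43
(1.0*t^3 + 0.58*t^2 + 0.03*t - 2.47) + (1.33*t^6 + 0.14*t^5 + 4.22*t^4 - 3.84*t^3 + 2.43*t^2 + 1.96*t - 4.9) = 1.33*t^6 + 0.14*t^5 + 4.22*t^4 - 2.84*t^3 + 3.01*t^2 + 1.99*t - 7.37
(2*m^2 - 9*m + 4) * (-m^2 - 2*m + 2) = -2*m^4 + 5*m^3 + 18*m^2 - 26*m + 8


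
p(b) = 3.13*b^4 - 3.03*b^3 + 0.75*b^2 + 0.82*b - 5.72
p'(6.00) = 2386.90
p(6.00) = 3428.20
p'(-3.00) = -423.53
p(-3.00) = 333.91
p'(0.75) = 2.11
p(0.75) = -4.97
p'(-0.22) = -0.08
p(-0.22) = -5.82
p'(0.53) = 0.93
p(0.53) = -5.28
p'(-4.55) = -1373.53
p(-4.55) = 1632.99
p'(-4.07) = -999.95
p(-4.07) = 1066.51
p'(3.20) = 322.79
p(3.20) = 233.50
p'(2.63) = 169.65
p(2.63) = 96.25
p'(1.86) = 52.73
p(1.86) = 16.36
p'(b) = 12.52*b^3 - 9.09*b^2 + 1.5*b + 0.82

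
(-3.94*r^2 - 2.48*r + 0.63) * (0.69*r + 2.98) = -2.7186*r^3 - 13.4524*r^2 - 6.9557*r + 1.8774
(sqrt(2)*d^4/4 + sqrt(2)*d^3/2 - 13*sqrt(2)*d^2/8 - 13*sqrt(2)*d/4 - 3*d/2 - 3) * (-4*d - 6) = -sqrt(2)*d^5 - 7*sqrt(2)*d^4/2 + 7*sqrt(2)*d^3/2 + 6*d^2 + 91*sqrt(2)*d^2/4 + 21*d + 39*sqrt(2)*d/2 + 18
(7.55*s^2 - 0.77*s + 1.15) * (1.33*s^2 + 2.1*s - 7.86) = 10.0415*s^4 + 14.8309*s^3 - 59.4305*s^2 + 8.4672*s - 9.039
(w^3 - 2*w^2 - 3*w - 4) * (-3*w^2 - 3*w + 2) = -3*w^5 + 3*w^4 + 17*w^3 + 17*w^2 + 6*w - 8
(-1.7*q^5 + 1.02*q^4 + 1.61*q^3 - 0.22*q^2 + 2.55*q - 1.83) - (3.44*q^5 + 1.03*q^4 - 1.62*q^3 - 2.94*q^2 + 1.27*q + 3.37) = -5.14*q^5 - 0.01*q^4 + 3.23*q^3 + 2.72*q^2 + 1.28*q - 5.2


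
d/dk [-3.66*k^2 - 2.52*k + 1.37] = -7.32*k - 2.52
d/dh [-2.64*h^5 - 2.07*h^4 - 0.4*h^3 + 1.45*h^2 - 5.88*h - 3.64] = -13.2*h^4 - 8.28*h^3 - 1.2*h^2 + 2.9*h - 5.88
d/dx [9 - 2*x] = -2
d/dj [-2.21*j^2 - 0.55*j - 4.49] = -4.42*j - 0.55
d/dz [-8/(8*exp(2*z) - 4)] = 8*exp(2*z)/(2*exp(2*z) - 1)^2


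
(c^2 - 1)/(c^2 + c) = (c - 1)/c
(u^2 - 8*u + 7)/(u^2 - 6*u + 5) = (u - 7)/(u - 5)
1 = 1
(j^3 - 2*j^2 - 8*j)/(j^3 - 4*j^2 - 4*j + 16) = j/(j - 2)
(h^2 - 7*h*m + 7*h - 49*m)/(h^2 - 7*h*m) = (h + 7)/h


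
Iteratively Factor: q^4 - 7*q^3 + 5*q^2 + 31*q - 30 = (q - 3)*(q^3 - 4*q^2 - 7*q + 10) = (q - 3)*(q + 2)*(q^2 - 6*q + 5) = (q - 5)*(q - 3)*(q + 2)*(q - 1)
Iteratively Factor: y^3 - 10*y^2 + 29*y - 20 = (y - 4)*(y^2 - 6*y + 5) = (y - 5)*(y - 4)*(y - 1)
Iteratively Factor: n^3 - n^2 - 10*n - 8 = (n + 2)*(n^2 - 3*n - 4) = (n - 4)*(n + 2)*(n + 1)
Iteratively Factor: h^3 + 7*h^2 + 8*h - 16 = (h + 4)*(h^2 + 3*h - 4) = (h + 4)^2*(h - 1)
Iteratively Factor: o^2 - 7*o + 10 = (o - 2)*(o - 5)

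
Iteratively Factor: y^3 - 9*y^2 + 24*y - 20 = (y - 5)*(y^2 - 4*y + 4) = (y - 5)*(y - 2)*(y - 2)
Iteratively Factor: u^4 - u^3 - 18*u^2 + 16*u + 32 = (u - 2)*(u^3 + u^2 - 16*u - 16) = (u - 4)*(u - 2)*(u^2 + 5*u + 4) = (u - 4)*(u - 2)*(u + 1)*(u + 4)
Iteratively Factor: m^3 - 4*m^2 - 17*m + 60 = (m + 4)*(m^2 - 8*m + 15) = (m - 5)*(m + 4)*(m - 3)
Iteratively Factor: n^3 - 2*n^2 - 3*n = (n)*(n^2 - 2*n - 3) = n*(n - 3)*(n + 1)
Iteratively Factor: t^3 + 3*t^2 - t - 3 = (t + 1)*(t^2 + 2*t - 3) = (t - 1)*(t + 1)*(t + 3)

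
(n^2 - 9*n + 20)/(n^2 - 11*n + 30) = (n - 4)/(n - 6)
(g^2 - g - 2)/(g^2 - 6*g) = (g^2 - g - 2)/(g*(g - 6))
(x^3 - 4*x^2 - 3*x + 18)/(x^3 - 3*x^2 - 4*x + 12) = (x - 3)/(x - 2)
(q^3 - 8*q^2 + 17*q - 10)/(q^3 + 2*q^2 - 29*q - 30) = (q^2 - 3*q + 2)/(q^2 + 7*q + 6)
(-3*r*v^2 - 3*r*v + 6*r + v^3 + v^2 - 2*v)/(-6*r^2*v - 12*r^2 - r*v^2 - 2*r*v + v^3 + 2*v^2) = (v - 1)/(2*r + v)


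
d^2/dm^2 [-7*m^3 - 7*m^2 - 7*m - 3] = -42*m - 14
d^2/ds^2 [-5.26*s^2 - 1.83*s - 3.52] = -10.5200000000000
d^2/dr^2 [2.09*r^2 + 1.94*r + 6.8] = 4.18000000000000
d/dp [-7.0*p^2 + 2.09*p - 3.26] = 2.09 - 14.0*p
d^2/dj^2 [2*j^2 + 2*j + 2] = 4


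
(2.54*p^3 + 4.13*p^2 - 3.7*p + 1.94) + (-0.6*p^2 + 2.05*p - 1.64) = 2.54*p^3 + 3.53*p^2 - 1.65*p + 0.3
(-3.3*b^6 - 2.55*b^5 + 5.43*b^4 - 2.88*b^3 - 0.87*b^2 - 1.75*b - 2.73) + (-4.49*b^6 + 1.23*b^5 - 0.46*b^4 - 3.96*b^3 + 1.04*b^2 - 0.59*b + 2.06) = -7.79*b^6 - 1.32*b^5 + 4.97*b^4 - 6.84*b^3 + 0.17*b^2 - 2.34*b - 0.67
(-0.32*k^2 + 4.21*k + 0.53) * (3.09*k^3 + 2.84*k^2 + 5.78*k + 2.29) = -0.9888*k^5 + 12.1001*k^4 + 11.7445*k^3 + 25.1062*k^2 + 12.7043*k + 1.2137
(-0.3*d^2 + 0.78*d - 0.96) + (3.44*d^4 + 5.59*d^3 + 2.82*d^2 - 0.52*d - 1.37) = 3.44*d^4 + 5.59*d^3 + 2.52*d^2 + 0.26*d - 2.33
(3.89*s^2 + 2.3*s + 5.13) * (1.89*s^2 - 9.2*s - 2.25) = 7.3521*s^4 - 31.441*s^3 - 20.2168*s^2 - 52.371*s - 11.5425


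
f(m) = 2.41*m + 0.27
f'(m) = 2.41000000000000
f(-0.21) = -0.24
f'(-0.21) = 2.41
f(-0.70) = -1.42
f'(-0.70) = 2.41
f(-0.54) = -1.03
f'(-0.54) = 2.41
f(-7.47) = -17.73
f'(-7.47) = 2.41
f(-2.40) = -5.51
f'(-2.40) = 2.41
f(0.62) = 1.76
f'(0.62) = 2.41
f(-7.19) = -17.06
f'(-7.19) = 2.41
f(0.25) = 0.87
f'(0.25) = 2.41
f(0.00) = 0.27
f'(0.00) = 2.41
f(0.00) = 0.27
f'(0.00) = 2.41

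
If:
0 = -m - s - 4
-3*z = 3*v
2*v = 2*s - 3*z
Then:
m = -z/2 - 4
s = z/2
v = -z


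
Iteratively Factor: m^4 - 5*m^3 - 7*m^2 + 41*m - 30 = (m + 3)*(m^3 - 8*m^2 + 17*m - 10) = (m - 1)*(m + 3)*(m^2 - 7*m + 10) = (m - 2)*(m - 1)*(m + 3)*(m - 5)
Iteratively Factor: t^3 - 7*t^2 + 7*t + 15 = (t - 5)*(t^2 - 2*t - 3) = (t - 5)*(t - 3)*(t + 1)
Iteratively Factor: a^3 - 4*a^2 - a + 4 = (a + 1)*(a^2 - 5*a + 4) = (a - 1)*(a + 1)*(a - 4)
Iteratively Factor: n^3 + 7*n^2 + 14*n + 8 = (n + 4)*(n^2 + 3*n + 2) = (n + 2)*(n + 4)*(n + 1)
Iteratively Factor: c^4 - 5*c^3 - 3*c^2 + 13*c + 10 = (c - 5)*(c^3 - 3*c - 2) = (c - 5)*(c + 1)*(c^2 - c - 2) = (c - 5)*(c + 1)^2*(c - 2)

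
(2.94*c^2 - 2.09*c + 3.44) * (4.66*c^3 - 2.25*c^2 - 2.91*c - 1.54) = 13.7004*c^5 - 16.3544*c^4 + 12.1775*c^3 - 6.1857*c^2 - 6.7918*c - 5.2976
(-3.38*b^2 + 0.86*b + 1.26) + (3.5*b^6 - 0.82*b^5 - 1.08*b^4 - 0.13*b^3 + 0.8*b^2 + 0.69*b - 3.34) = 3.5*b^6 - 0.82*b^5 - 1.08*b^4 - 0.13*b^3 - 2.58*b^2 + 1.55*b - 2.08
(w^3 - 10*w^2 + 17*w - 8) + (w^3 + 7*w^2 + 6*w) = 2*w^3 - 3*w^2 + 23*w - 8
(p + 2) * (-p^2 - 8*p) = -p^3 - 10*p^2 - 16*p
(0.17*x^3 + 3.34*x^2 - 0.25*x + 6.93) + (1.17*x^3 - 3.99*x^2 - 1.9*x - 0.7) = 1.34*x^3 - 0.65*x^2 - 2.15*x + 6.23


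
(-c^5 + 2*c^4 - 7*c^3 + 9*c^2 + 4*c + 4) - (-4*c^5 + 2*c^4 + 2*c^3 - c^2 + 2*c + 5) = 3*c^5 - 9*c^3 + 10*c^2 + 2*c - 1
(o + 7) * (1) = o + 7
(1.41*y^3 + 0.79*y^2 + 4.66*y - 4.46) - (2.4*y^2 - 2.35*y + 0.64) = 1.41*y^3 - 1.61*y^2 + 7.01*y - 5.1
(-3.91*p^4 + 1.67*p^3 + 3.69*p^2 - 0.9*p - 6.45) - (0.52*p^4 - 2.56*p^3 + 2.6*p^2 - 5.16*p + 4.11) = -4.43*p^4 + 4.23*p^3 + 1.09*p^2 + 4.26*p - 10.56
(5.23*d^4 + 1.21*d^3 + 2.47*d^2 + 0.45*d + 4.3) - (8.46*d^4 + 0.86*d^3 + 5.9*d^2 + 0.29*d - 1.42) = -3.23*d^4 + 0.35*d^3 - 3.43*d^2 + 0.16*d + 5.72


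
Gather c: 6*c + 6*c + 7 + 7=12*c + 14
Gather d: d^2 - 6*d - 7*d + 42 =d^2 - 13*d + 42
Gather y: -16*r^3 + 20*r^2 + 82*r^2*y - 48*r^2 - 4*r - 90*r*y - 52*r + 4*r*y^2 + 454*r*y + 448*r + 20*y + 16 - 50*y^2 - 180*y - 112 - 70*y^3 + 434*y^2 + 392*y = -16*r^3 - 28*r^2 + 392*r - 70*y^3 + y^2*(4*r + 384) + y*(82*r^2 + 364*r + 232) - 96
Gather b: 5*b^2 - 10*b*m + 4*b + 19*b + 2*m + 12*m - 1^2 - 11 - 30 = 5*b^2 + b*(23 - 10*m) + 14*m - 42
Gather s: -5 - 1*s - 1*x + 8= -s - x + 3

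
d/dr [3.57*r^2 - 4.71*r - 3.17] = 7.14*r - 4.71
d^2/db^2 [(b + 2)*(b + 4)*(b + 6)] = 6*b + 24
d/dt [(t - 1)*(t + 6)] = 2*t + 5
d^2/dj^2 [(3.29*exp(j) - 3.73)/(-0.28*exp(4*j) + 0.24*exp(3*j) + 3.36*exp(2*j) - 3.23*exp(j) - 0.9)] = (-2.321424*exp(8*j) + 7.11088*exp(7*j) - 0.332639999999969*exp(6*j) - 21.35646*exp(5*j) + 0.608524000000045*exp(4*j) + 102.674448*exp(3*j) - 173.885472*exp(2*j) + 93.596827*exp(j) - 13.50801)*exp(j)/(0.021952*exp(12*j) - 0.056448*exp(11*j) - 0.741888*exp(10*j) + 2.100624*exp(9*j) + 7.812*exp(8*j) - 26.165952*exp(7*j) - 18.466188*exp(6*j) + 111.122856*exp(5*j) - 78.187392*exp(4*j) - 25.490053*exp(3*j) + 20.00403*exp(2*j) + 7.8489*exp(j) + 0.729)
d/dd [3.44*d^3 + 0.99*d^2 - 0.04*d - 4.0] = 10.32*d^2 + 1.98*d - 0.04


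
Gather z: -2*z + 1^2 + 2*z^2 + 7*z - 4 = 2*z^2 + 5*z - 3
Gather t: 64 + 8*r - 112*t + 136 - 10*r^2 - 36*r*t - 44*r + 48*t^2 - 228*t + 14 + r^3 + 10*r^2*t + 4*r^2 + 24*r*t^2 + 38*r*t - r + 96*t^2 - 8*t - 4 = r^3 - 6*r^2 - 37*r + t^2*(24*r + 144) + t*(10*r^2 + 2*r - 348) + 210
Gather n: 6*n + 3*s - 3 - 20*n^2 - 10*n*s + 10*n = -20*n^2 + n*(16 - 10*s) + 3*s - 3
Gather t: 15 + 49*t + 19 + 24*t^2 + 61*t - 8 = 24*t^2 + 110*t + 26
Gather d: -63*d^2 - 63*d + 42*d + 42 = -63*d^2 - 21*d + 42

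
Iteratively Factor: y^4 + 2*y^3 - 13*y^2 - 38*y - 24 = (y + 2)*(y^3 - 13*y - 12) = (y - 4)*(y + 2)*(y^2 + 4*y + 3) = (y - 4)*(y + 2)*(y + 3)*(y + 1)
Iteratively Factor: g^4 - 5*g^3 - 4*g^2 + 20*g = (g - 2)*(g^3 - 3*g^2 - 10*g) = g*(g - 2)*(g^2 - 3*g - 10) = g*(g - 2)*(g + 2)*(g - 5)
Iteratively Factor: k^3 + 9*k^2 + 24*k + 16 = (k + 1)*(k^2 + 8*k + 16) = (k + 1)*(k + 4)*(k + 4)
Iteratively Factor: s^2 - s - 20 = (s - 5)*(s + 4)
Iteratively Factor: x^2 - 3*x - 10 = (x + 2)*(x - 5)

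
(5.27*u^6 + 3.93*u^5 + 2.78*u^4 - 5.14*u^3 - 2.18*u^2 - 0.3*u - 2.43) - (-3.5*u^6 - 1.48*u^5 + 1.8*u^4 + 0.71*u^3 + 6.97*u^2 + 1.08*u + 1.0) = 8.77*u^6 + 5.41*u^5 + 0.98*u^4 - 5.85*u^3 - 9.15*u^2 - 1.38*u - 3.43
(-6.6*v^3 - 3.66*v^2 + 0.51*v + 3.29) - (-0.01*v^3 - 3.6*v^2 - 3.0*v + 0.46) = -6.59*v^3 - 0.0600000000000001*v^2 + 3.51*v + 2.83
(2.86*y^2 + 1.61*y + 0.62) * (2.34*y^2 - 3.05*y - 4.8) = 6.6924*y^4 - 4.9556*y^3 - 17.1877*y^2 - 9.619*y - 2.976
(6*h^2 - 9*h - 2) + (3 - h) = 6*h^2 - 10*h + 1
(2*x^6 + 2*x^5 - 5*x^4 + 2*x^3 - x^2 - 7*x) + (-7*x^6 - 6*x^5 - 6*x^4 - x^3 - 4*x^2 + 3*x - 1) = -5*x^6 - 4*x^5 - 11*x^4 + x^3 - 5*x^2 - 4*x - 1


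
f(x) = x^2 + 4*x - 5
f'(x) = 2*x + 4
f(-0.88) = -7.75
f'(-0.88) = 2.24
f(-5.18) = 1.11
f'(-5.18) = -6.36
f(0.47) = -2.90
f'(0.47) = 4.94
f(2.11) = 7.89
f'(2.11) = 8.22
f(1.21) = 1.30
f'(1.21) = 6.42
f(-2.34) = -8.88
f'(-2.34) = -0.68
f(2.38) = 10.18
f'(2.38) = 8.76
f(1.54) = 3.53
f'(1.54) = 7.08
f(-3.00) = -8.00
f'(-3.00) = -2.00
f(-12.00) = 91.00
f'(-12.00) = -20.00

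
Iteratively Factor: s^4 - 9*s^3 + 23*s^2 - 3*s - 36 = (s + 1)*(s^3 - 10*s^2 + 33*s - 36) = (s - 3)*(s + 1)*(s^2 - 7*s + 12) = (s - 4)*(s - 3)*(s + 1)*(s - 3)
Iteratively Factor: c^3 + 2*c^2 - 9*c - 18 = (c - 3)*(c^2 + 5*c + 6) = (c - 3)*(c + 2)*(c + 3)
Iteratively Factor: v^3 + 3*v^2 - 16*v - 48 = (v - 4)*(v^2 + 7*v + 12) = (v - 4)*(v + 4)*(v + 3)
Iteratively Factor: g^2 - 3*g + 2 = (g - 1)*(g - 2)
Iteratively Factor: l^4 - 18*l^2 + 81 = (l + 3)*(l^3 - 3*l^2 - 9*l + 27) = (l - 3)*(l + 3)*(l^2 - 9) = (l - 3)*(l + 3)^2*(l - 3)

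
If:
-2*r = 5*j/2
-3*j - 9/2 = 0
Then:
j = -3/2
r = 15/8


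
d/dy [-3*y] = -3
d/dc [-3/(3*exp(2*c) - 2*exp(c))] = 6*(3*exp(c) - 1)*exp(-c)/(3*exp(c) - 2)^2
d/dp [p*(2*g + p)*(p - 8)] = 4*g*p - 16*g + 3*p^2 - 16*p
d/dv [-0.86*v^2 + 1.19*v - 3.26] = 1.19 - 1.72*v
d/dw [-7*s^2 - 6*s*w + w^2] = -6*s + 2*w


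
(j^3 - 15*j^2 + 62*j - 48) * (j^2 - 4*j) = j^5 - 19*j^4 + 122*j^3 - 296*j^2 + 192*j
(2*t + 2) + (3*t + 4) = 5*t + 6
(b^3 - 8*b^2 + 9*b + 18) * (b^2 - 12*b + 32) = b^5 - 20*b^4 + 137*b^3 - 346*b^2 + 72*b + 576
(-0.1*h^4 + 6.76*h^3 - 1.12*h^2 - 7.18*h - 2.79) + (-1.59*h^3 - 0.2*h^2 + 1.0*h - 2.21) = -0.1*h^4 + 5.17*h^3 - 1.32*h^2 - 6.18*h - 5.0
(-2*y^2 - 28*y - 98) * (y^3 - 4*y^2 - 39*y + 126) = -2*y^5 - 20*y^4 + 92*y^3 + 1232*y^2 + 294*y - 12348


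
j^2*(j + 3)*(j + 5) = j^4 + 8*j^3 + 15*j^2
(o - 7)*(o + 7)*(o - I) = o^3 - I*o^2 - 49*o + 49*I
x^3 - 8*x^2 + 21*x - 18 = (x - 3)^2*(x - 2)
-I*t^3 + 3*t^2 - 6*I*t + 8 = (t - 2*I)*(t + 4*I)*(-I*t + 1)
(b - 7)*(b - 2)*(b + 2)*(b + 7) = b^4 - 53*b^2 + 196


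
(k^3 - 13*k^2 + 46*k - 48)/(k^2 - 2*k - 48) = (k^2 - 5*k + 6)/(k + 6)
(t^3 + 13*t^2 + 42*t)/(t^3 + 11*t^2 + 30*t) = (t + 7)/(t + 5)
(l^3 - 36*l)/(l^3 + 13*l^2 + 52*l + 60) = l*(l - 6)/(l^2 + 7*l + 10)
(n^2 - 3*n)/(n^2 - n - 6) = n/(n + 2)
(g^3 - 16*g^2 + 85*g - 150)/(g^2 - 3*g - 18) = (g^2 - 10*g + 25)/(g + 3)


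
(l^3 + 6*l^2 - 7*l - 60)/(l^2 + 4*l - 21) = (l^2 + 9*l + 20)/(l + 7)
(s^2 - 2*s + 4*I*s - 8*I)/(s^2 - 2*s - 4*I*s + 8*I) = (s + 4*I)/(s - 4*I)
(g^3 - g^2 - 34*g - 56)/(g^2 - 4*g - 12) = (g^2 - 3*g - 28)/(g - 6)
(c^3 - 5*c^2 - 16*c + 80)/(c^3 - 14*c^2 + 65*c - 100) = (c + 4)/(c - 5)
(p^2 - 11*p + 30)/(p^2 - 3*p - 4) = (-p^2 + 11*p - 30)/(-p^2 + 3*p + 4)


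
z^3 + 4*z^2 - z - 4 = (z - 1)*(z + 1)*(z + 4)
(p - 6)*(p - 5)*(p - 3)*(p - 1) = p^4 - 15*p^3 + 77*p^2 - 153*p + 90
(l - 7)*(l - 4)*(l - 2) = l^3 - 13*l^2 + 50*l - 56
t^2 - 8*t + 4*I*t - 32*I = (t - 8)*(t + 4*I)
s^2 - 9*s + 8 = (s - 8)*(s - 1)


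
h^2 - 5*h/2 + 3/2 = (h - 3/2)*(h - 1)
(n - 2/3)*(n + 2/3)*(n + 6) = n^3 + 6*n^2 - 4*n/9 - 8/3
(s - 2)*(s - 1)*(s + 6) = s^3 + 3*s^2 - 16*s + 12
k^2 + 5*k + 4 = (k + 1)*(k + 4)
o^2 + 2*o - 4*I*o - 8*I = (o + 2)*(o - 4*I)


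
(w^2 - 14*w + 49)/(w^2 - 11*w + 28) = (w - 7)/(w - 4)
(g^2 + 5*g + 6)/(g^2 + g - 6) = (g + 2)/(g - 2)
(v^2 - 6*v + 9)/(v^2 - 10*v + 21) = (v - 3)/(v - 7)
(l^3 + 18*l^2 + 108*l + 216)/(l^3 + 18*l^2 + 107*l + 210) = (l^2 + 12*l + 36)/(l^2 + 12*l + 35)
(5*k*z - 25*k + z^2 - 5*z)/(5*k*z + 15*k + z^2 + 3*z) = (z - 5)/(z + 3)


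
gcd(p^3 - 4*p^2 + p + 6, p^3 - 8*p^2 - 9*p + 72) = p - 3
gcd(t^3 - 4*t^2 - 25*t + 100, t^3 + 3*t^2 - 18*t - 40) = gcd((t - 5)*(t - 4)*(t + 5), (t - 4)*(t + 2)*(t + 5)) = t^2 + t - 20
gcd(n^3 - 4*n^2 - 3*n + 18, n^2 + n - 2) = n + 2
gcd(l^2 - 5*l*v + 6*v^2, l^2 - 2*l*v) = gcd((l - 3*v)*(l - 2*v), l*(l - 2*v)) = -l + 2*v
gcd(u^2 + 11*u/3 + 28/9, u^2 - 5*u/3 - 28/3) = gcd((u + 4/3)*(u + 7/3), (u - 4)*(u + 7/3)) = u + 7/3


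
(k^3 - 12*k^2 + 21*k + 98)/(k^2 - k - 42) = (k^2 - 5*k - 14)/(k + 6)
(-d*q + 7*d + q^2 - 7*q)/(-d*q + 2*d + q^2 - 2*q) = (q - 7)/(q - 2)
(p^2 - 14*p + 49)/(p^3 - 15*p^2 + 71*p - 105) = (p - 7)/(p^2 - 8*p + 15)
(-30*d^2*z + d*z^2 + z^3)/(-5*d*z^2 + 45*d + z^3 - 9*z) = z*(6*d + z)/(z^2 - 9)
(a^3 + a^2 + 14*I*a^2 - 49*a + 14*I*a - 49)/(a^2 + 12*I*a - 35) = (a^2 + a*(1 + 7*I) + 7*I)/(a + 5*I)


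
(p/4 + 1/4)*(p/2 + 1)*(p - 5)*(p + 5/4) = p^4/8 - 3*p^3/32 - 31*p^2/16 - 105*p/32 - 25/16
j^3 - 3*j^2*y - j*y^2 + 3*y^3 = (j - 3*y)*(j - y)*(j + y)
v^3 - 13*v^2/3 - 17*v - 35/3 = (v - 7)*(v + 1)*(v + 5/3)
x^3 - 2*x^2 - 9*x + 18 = (x - 3)*(x - 2)*(x + 3)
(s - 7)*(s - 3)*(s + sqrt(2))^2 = s^4 - 10*s^3 + 2*sqrt(2)*s^3 - 20*sqrt(2)*s^2 + 23*s^2 - 20*s + 42*sqrt(2)*s + 42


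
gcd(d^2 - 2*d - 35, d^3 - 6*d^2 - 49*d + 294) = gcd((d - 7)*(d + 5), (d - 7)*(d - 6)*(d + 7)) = d - 7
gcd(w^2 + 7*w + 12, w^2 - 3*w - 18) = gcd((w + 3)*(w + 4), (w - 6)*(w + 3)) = w + 3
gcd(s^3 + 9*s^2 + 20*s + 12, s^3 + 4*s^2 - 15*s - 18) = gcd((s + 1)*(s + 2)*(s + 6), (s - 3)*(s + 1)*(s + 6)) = s^2 + 7*s + 6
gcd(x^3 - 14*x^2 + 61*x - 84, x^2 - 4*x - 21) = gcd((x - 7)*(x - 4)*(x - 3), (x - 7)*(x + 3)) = x - 7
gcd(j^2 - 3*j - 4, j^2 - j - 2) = j + 1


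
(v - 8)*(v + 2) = v^2 - 6*v - 16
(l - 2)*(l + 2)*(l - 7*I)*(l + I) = l^4 - 6*I*l^3 + 3*l^2 + 24*I*l - 28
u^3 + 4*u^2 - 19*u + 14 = (u - 2)*(u - 1)*(u + 7)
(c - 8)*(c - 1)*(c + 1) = c^3 - 8*c^2 - c + 8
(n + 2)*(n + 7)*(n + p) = n^3 + n^2*p + 9*n^2 + 9*n*p + 14*n + 14*p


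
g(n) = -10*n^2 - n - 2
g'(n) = -20*n - 1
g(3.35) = -117.58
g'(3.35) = -68.00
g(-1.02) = -11.38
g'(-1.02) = 19.40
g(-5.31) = -278.65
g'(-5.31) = 105.20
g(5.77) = -340.70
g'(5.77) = -116.40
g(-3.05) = -91.98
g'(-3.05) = 60.00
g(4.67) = -224.76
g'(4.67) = -94.40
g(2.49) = -66.49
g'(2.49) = -50.80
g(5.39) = -297.91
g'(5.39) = -108.80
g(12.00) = -1454.00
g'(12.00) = -241.00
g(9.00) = -821.00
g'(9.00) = -181.00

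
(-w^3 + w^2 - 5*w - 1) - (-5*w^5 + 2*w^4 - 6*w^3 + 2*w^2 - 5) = 5*w^5 - 2*w^4 + 5*w^3 - w^2 - 5*w + 4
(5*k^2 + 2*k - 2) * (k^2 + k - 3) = 5*k^4 + 7*k^3 - 15*k^2 - 8*k + 6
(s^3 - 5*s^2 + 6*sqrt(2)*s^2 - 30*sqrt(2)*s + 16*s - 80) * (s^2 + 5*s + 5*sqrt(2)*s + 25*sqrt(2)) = s^5 + 11*sqrt(2)*s^4 + 51*s^3 - 195*sqrt(2)*s^2 - 1900*s - 2000*sqrt(2)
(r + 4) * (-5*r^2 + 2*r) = -5*r^3 - 18*r^2 + 8*r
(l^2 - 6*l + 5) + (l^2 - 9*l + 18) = 2*l^2 - 15*l + 23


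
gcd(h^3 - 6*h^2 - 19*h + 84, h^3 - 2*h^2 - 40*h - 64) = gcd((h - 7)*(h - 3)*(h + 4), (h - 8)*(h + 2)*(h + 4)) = h + 4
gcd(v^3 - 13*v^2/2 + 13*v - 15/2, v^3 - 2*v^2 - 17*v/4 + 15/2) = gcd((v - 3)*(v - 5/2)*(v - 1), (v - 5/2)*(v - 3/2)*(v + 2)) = v - 5/2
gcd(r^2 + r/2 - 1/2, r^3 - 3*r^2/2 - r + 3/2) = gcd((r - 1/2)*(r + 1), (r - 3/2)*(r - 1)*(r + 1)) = r + 1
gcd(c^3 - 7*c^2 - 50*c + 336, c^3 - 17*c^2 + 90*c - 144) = c^2 - 14*c + 48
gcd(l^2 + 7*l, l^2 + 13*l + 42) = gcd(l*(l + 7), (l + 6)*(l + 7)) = l + 7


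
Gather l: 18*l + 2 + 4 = 18*l + 6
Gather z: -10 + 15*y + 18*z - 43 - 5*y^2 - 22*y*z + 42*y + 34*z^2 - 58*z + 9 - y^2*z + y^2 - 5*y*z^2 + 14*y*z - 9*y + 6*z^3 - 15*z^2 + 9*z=-4*y^2 + 48*y + 6*z^3 + z^2*(19 - 5*y) + z*(-y^2 - 8*y - 31) - 44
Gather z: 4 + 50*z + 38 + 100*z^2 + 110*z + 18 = 100*z^2 + 160*z + 60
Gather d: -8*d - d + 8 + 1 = 9 - 9*d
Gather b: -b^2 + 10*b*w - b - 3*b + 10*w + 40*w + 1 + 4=-b^2 + b*(10*w - 4) + 50*w + 5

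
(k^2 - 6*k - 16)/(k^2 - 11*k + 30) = (k^2 - 6*k - 16)/(k^2 - 11*k + 30)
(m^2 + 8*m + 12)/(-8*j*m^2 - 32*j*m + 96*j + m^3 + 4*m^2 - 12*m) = (-m - 2)/(8*j*m - 16*j - m^2 + 2*m)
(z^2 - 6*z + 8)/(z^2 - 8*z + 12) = (z - 4)/(z - 6)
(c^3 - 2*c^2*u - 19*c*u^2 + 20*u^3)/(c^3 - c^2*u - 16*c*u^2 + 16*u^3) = (-c + 5*u)/(-c + 4*u)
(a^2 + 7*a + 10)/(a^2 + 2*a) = (a + 5)/a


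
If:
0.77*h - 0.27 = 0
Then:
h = 0.35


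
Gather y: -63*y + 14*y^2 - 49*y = 14*y^2 - 112*y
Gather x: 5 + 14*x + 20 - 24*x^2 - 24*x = -24*x^2 - 10*x + 25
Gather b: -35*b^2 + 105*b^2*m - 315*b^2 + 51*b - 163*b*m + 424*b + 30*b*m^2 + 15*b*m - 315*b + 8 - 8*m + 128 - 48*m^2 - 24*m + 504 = b^2*(105*m - 350) + b*(30*m^2 - 148*m + 160) - 48*m^2 - 32*m + 640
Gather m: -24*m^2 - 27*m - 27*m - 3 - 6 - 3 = -24*m^2 - 54*m - 12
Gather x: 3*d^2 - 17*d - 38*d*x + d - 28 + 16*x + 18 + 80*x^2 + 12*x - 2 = 3*d^2 - 16*d + 80*x^2 + x*(28 - 38*d) - 12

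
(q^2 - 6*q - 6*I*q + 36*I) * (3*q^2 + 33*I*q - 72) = 3*q^4 - 18*q^3 + 15*I*q^3 + 126*q^2 - 90*I*q^2 - 756*q + 432*I*q - 2592*I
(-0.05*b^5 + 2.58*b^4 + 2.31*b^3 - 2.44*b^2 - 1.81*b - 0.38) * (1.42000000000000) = -0.071*b^5 + 3.6636*b^4 + 3.2802*b^3 - 3.4648*b^2 - 2.5702*b - 0.5396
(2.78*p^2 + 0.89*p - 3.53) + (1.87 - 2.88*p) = 2.78*p^2 - 1.99*p - 1.66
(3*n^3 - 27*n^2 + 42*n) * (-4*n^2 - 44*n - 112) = -12*n^5 - 24*n^4 + 684*n^3 + 1176*n^2 - 4704*n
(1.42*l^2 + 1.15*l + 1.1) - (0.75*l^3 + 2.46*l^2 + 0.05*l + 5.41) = -0.75*l^3 - 1.04*l^2 + 1.1*l - 4.31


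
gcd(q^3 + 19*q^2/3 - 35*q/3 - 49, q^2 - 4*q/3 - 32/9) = 1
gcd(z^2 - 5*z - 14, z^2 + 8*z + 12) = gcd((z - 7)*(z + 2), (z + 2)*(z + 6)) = z + 2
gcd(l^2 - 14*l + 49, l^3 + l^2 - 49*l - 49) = l - 7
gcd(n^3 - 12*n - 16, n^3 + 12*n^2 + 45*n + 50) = n + 2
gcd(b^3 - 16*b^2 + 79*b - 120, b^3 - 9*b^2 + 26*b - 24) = b - 3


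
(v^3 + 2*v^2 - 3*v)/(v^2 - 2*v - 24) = v*(-v^2 - 2*v + 3)/(-v^2 + 2*v + 24)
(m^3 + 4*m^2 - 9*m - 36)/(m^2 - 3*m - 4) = (-m^3 - 4*m^2 + 9*m + 36)/(-m^2 + 3*m + 4)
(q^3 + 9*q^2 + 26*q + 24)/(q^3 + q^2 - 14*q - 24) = (q + 4)/(q - 4)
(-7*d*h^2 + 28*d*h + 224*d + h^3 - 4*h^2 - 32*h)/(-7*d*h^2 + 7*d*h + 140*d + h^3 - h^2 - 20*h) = (h - 8)/(h - 5)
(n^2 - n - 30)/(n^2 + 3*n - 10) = (n - 6)/(n - 2)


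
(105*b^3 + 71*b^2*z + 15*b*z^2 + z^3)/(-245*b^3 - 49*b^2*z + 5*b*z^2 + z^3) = (3*b + z)/(-7*b + z)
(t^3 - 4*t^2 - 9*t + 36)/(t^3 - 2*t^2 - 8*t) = (t^2 - 9)/(t*(t + 2))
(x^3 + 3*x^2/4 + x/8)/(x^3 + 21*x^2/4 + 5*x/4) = (x + 1/2)/(x + 5)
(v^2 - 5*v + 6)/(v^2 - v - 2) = (v - 3)/(v + 1)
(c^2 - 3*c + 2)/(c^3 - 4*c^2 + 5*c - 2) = 1/(c - 1)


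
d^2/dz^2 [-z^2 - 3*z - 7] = -2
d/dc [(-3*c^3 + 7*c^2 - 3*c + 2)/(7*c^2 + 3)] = (-21*c^4 - 6*c^2 + 14*c - 9)/(49*c^4 + 42*c^2 + 9)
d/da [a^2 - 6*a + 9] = 2*a - 6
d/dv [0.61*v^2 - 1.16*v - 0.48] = 1.22*v - 1.16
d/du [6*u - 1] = 6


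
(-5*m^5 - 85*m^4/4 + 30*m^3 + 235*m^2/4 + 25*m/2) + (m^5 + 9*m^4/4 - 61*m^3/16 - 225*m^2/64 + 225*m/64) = -4*m^5 - 19*m^4 + 419*m^3/16 + 3535*m^2/64 + 1025*m/64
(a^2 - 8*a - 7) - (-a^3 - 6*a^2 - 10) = a^3 + 7*a^2 - 8*a + 3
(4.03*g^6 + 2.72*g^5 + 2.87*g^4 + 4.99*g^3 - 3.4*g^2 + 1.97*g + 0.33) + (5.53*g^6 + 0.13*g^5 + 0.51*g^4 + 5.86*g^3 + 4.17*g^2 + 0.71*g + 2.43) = 9.56*g^6 + 2.85*g^5 + 3.38*g^4 + 10.85*g^3 + 0.77*g^2 + 2.68*g + 2.76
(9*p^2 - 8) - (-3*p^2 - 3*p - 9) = 12*p^2 + 3*p + 1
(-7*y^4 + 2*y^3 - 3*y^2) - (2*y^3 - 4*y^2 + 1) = -7*y^4 + y^2 - 1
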